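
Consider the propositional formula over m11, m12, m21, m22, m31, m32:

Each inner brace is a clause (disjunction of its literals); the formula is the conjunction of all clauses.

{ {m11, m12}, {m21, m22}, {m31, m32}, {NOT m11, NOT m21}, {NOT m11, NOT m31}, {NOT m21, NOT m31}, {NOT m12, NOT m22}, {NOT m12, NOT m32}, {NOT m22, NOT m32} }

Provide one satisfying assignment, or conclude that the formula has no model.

Suppose m11 = true.
Unit clause (NOT m21) forces m21 = false.
Unit clause (m22) forces m22 = true.
Unit clause (NOT m31) forces m31 = false.
Unit clause (m32) forces m32 = true.
But (NOT m32) is also a unit clause — contradiction.
So m11 must be the other value — set m11 = false.
Unit clause (m12) forces m12 = true.
Unit clause (NOT m22) forces m22 = false.
Unit clause (m21) forces m21 = true.
Unit clause (NOT m31) forces m31 = false.
Unit clause (m32) forces m32 = true.
But (NOT m32) is also a unit clause — contradiction.
Neither m11 = true nor m11 = false works.

UNSATISFIABLE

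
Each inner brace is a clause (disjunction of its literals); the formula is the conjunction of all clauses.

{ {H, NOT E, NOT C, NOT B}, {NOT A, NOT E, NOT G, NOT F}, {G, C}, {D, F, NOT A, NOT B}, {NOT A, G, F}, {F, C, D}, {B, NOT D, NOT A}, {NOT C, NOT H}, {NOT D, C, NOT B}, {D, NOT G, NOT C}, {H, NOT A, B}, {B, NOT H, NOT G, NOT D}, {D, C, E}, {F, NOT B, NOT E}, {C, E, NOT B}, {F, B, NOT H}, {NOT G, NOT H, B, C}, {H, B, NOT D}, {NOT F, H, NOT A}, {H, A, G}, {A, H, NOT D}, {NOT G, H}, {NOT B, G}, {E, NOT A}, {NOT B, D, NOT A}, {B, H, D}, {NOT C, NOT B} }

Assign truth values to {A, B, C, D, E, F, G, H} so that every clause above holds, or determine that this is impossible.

A: false; B: true; C: false; D: false; E: true; F: true; G: true; H: true

Try G = true.
(H) alone gives H = true.
(NOT C) alone gives C = false.
(B) alone gives B = true.
(NOT D) alone gives D = false.
(F) alone gives F = true.
(E) alone gives E = true.
(NOT A) alone gives A = false.
All clauses are satisfied.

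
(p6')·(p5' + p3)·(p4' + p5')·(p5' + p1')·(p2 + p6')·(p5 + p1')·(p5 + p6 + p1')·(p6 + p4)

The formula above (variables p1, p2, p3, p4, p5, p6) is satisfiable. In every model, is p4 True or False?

True

Suppose p4 = 0.
From the singleton clause (p6'), p6 = 0.
That conflicts with the unit clause (p6).
So every satisfying assignment has p4 = True.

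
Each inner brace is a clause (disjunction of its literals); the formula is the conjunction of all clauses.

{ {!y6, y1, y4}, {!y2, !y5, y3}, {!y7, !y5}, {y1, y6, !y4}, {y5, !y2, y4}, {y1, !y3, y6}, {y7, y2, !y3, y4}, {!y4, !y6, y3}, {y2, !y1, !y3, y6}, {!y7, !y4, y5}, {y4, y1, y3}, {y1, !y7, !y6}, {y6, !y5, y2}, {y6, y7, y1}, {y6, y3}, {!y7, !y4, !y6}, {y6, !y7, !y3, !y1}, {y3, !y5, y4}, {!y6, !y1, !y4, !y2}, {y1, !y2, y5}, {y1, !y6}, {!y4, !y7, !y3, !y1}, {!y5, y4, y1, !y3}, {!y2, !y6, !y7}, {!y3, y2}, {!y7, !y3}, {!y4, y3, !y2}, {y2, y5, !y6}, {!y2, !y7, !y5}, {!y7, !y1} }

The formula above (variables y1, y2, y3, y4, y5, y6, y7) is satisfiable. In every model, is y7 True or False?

Suppose y7 = true.
The clause (!y5) is unit, so y5 = false.
The clause (!y4) is unit, so y4 = false.
The clause (!y2) is unit, so y2 = false.
The clause (!y3) is unit, so y3 = false.
The clause (y1) is unit, so y1 = true.
That conflicts with the unit clause (!y1).
So every satisfying assignment has y7 = False.

False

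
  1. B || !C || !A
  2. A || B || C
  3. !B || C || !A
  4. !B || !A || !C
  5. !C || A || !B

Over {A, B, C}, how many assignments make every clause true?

There are 2^3 = 8 truth assignments over (A, B, C).
Check each against the 5 clauses (columns in the order A, B, C):
  F F F  ✗ fails (A || B || C)
  F F T  ✓ satisfies all
  F T F  ✓ satisfies all
  F T T  ✗ fails (!C || A || !B)
  T F F  ✓ satisfies all
  T F T  ✗ fails (B || !C || !A)
  T T F  ✗ fails (!B || C || !A)
  T T T  ✗ fails (!B || !A || !C)
3 of the 8 rows are models.

3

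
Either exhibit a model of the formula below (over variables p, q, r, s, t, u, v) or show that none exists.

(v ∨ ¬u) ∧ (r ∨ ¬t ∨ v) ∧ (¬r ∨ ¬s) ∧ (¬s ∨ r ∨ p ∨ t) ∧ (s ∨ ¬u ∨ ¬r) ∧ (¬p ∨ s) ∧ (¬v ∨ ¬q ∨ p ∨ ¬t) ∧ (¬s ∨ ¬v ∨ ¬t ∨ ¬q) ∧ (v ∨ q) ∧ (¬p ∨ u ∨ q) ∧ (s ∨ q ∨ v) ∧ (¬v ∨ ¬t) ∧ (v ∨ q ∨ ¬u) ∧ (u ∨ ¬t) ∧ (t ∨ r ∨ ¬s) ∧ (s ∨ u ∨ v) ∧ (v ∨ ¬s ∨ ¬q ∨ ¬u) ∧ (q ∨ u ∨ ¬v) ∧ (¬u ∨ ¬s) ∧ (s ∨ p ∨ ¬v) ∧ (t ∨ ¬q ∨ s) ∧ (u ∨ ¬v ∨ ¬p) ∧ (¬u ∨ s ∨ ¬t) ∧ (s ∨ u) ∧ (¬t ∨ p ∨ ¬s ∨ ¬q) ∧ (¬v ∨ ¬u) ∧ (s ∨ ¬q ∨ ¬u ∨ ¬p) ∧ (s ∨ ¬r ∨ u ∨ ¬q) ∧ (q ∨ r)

Case v = True:
The clause (¬t) is unit, so t = False.
The clause (¬u) is unit, so u = False.
The clause (q) is unit, so q = True.
The clause (s) is unit, so s = True.
The clause (¬r) is unit, so r = False.
But (r) is also a unit clause — contradiction.
Backtrack on v: now try v = False.
The clause (¬u) is unit, so u = False.
The clause (q) is unit, so q = True.
The clause (¬t) is unit, so t = False.
The clause (s) is unit, so s = True.
The clause (¬r) is unit, so r = False.
But (r) is also a unit clause — contradiction.
Either choice for v ends in contradiction.

UNSATISFIABLE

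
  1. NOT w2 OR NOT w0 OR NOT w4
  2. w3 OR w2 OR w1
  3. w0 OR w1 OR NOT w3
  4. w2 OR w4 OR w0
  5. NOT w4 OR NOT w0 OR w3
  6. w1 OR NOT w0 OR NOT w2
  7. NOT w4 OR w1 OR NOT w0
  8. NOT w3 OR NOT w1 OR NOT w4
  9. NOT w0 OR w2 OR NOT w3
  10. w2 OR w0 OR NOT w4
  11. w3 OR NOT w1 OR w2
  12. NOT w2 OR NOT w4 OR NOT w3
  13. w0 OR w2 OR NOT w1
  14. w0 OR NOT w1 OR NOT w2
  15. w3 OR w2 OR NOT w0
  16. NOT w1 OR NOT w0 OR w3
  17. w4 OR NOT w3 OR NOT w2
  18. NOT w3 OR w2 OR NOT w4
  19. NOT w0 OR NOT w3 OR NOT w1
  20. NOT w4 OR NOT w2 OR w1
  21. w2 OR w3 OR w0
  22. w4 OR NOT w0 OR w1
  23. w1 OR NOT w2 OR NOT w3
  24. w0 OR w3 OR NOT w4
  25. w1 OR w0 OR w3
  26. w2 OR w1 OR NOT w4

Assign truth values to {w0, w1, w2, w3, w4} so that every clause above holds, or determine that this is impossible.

UNSATISFIABLE

Branch on w2: set w2 = false.
Branch on w3: set w3 = true.
Unit clause (NOT w0) forces w0 = false.
Unit clause (w1) forces w1 = true.
That conflicts with the unit clause (NOT w1).
That branch fails; take w3 = false instead.
Unit clause (w1) forces w1 = true.
That conflicts with the unit clause (NOT w1).
Both values of w3 lead to a conflict.
That branch fails; take w2 = true instead.
Branch on w0: set w0 = false.
Unit clause (NOT w1) forces w1 = false.
Unit clause (NOT w3) forces w3 = false.
That conflicts with the unit clause (w3).
That branch fails; take w0 = true instead.
Unit clause (NOT w4) forces w4 = false.
Unit clause (w1) forces w1 = true.
Unit clause (w3) forces w3 = true.
That conflicts with the unit clause (NOT w3).
Both values of w0 lead to a conflict.
Both values of w2 lead to a conflict.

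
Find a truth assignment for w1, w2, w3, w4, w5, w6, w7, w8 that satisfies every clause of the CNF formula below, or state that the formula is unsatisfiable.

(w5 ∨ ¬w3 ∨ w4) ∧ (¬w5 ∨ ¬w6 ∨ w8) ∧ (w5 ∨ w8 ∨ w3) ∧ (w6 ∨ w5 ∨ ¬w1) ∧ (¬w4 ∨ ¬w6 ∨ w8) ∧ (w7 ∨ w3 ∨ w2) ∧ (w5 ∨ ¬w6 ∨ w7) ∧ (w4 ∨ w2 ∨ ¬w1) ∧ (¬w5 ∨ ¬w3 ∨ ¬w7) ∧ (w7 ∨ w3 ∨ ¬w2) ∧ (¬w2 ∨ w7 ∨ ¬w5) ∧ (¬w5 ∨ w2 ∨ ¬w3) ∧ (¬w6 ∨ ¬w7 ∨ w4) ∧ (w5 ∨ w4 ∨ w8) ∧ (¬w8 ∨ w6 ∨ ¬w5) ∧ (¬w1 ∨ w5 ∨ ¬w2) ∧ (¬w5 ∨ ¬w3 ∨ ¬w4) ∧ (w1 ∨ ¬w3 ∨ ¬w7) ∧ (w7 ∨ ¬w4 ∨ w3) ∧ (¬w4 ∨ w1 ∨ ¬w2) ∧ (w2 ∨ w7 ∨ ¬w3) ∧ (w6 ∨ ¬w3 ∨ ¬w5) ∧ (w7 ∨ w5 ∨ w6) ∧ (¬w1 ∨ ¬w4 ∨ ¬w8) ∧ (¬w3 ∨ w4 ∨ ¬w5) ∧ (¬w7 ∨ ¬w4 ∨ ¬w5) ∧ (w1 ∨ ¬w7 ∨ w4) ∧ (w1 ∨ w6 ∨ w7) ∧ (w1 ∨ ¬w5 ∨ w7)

w1=False,  w2=False,  w3=False,  w4=True,  w5=False,  w6=False,  w7=True,  w8=True

Suppose w5 = False.
Suppose w3 = False.
From the singleton clause (w8), w8 = True.
Suppose w6 = False.
From the singleton clause (¬w1), w1 = False.
From the singleton clause (w7), w7 = True.
From the singleton clause (w4), w4 = True.
From the singleton clause (¬w2), w2 = False.
Every clause now holds.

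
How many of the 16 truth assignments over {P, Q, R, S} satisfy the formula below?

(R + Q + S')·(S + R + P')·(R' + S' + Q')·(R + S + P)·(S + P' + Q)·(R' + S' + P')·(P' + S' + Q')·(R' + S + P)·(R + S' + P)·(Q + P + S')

1

There are 2^4 = 16 truth assignments over (P, Q, R, S).
Check each against the 10 clauses (columns in the order P, Q, R, S):
  F F F F  ✗ fails (R + S + P)
  F F F T  ✗ fails (R + Q + S')
  F F T F  ✗ fails (R' + S + P)
  F F T T  ✗ fails (Q + P + S')
  F T F F  ✗ fails (R + S + P)
  F T F T  ✗ fails (R + S' + P)
  F T T F  ✗ fails (R' + S + P)
  F T T T  ✗ fails (R' + S' + Q')
  T F F F  ✗ fails (S + R + P')
  T F F T  ✗ fails (R + Q + S')
  T F T F  ✗ fails (S + P' + Q)
  T F T T  ✗ fails (R' + S' + P')
  T T F F  ✗ fails (S + R + P')
  T T F T  ✗ fails (P' + S' + Q')
  T T T F  ✓ satisfies all
  T T T T  ✗ fails (R' + S' + Q')
1 of the 16 rows is a model.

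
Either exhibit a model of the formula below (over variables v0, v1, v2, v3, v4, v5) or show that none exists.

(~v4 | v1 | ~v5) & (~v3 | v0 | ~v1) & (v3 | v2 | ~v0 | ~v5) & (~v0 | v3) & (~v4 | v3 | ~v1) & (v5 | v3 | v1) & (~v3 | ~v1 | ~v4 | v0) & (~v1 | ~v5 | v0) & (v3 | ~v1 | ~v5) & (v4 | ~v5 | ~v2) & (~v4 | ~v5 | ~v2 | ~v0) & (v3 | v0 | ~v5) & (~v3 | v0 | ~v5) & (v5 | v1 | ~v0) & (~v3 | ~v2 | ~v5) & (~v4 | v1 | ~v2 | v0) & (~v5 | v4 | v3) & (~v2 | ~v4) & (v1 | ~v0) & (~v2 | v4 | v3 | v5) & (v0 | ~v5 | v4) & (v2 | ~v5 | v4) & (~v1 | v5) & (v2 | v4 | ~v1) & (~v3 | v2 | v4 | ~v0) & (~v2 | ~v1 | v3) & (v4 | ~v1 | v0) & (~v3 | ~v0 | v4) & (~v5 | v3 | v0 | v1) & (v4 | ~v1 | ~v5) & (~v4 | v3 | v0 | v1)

v0 ↦ 0, v1 ↦ 0, v2 ↦ 1, v3 ↦ 1, v4 ↦ 0, v5 ↦ 0

Suppose v0 = 0.
Suppose v3 = 1.
(~v1) alone gives v1 = 0.
(~v5) alone gives v5 = 0.
Suppose v4 = 0.
All clauses hold; v2 can take either value.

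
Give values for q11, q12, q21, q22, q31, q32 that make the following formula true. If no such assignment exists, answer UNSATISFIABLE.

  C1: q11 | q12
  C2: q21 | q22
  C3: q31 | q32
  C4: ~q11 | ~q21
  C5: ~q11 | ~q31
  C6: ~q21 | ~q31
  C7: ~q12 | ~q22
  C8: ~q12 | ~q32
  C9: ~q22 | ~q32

UNSATISFIABLE

Case q11 = 1:
(~q21) alone gives q21 = 0.
(q22) alone gives q22 = 1.
(~q31) alone gives q31 = 0.
(q32) alone gives q32 = 1.
Now (~q32) is unsatisfied and unit — conflict.
Backtrack on q11: now try q11 = 0.
(q12) alone gives q12 = 1.
(~q22) alone gives q22 = 0.
(q21) alone gives q21 = 1.
(~q31) alone gives q31 = 0.
(q32) alone gives q32 = 1.
Now (~q32) is unsatisfied and unit — conflict.
Neither q11 = 1 nor q11 = 0 works.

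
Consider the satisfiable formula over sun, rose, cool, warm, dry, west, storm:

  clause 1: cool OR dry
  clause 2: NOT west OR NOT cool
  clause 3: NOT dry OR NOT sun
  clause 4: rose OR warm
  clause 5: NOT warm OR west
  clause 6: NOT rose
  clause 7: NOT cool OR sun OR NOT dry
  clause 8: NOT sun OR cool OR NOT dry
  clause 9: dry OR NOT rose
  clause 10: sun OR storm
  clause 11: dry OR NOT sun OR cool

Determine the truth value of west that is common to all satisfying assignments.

Suppose west = false.
(NOT warm) alone gives warm = false.
(rose) alone gives rose = true.
Now (NOT rose) is unsatisfied and unit — conflict.
So every satisfying assignment has west = True.

True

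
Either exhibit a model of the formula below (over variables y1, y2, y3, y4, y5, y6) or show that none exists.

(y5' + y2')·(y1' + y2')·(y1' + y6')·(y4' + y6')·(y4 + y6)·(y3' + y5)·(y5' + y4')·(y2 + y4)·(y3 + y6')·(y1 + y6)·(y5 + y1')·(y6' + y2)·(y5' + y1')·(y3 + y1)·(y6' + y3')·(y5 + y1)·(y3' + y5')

Suppose y5 = 0.
(y3') alone gives y3 = 0.
(y6') alone gives y6 = 0.
(y4) alone gives y4 = 1.
(y1) alone gives y1 = 1.
Now (y1') is unsatisfied and unit — conflict.
So y5 must be the other value — set y5 = 1.
(y2') alone gives y2 = 0.
(y4') alone gives y4 = 0.
Now (y4) is unsatisfied and unit — conflict.
Either choice for y5 ends in contradiction.

UNSATISFIABLE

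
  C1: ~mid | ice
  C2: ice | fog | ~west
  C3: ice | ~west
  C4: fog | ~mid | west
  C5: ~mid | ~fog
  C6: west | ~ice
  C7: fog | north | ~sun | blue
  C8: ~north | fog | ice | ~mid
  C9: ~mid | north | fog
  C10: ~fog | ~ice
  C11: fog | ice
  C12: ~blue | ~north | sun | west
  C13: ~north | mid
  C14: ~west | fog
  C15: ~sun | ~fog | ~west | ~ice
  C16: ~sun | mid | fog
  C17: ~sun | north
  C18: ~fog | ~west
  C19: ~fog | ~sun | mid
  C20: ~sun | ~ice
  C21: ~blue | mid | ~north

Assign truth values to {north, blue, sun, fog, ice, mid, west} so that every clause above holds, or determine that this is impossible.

Branch on mid: set mid = 0.
Unit clause (~north) forces north = 0.
Unit clause (~sun) forces sun = 0.
Branch on ice: set ice = 0.
Unit clause (~west) forces west = 0.
Unit clause (fog) forces fog = 1.
Every clause is now satisfied; blue is unconstrained.

north=0,  blue=1,  sun=0,  fog=1,  ice=0,  mid=0,  west=0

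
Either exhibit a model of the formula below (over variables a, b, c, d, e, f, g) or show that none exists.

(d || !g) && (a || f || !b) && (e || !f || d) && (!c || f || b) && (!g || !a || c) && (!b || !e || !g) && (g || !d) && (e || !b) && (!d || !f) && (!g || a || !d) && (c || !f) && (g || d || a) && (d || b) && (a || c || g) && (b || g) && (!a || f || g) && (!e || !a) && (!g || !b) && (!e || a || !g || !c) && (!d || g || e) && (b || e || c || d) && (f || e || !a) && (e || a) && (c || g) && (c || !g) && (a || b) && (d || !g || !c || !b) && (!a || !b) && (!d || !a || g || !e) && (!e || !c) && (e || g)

Try d = true.
Unit clause (g) forces g = true.
Unit clause (!f) forces f = false.
Unit clause (a) forces a = true.
Unit clause (c) forces c = true.
Unit clause (b) forces b = true.
Now (!b) is unsatisfied and unit — conflict.
Backtrack on d: now try d = false.
Unit clause (!g) forces g = false.
Unit clause (a) forces a = true.
Unit clause (b) forces b = true.
Now (!b) is unsatisfied and unit — conflict.
Both values of d lead to a conflict.

UNSATISFIABLE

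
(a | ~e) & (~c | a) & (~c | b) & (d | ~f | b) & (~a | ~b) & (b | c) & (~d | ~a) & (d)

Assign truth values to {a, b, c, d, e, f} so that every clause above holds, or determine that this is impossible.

a: 0,  b: 1,  c: 0,  d: 1,  e: 0,  f: 0

From the singleton clause (d), d = 1.
From the singleton clause (~a), a = 0.
From the singleton clause (~e), e = 0.
From the singleton clause (~c), c = 0.
From the singleton clause (b), b = 1.
All clauses hold; f can take either value.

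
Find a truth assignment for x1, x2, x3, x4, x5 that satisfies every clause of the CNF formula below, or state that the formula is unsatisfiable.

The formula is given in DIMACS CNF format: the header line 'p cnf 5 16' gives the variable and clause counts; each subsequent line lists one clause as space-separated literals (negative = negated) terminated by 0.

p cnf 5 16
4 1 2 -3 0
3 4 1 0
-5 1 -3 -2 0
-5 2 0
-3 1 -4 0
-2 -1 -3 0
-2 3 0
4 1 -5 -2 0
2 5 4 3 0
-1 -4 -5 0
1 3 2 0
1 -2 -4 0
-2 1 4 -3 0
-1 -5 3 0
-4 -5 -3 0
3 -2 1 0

Case x5 = False:
Case x2 = False:
Case x4 = True:
Case x3 = True:
(x1) alone gives x1 = True.
All clauses are satisfied.

x1=True,  x2=False,  x3=True,  x4=True,  x5=False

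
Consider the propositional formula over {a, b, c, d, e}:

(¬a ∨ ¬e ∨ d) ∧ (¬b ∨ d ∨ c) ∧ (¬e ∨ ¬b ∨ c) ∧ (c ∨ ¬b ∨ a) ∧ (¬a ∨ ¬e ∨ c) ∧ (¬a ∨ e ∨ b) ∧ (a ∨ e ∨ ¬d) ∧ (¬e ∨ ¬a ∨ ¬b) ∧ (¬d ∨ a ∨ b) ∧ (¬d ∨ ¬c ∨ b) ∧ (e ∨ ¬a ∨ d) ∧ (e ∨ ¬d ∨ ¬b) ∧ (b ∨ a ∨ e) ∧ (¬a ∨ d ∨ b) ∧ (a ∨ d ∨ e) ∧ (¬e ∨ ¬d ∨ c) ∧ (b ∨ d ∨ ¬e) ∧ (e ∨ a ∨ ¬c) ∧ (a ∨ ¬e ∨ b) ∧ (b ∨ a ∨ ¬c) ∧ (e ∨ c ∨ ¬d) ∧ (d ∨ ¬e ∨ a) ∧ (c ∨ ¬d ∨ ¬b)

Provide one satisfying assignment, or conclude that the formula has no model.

Suppose a = False.
Suppose c = True.
The clause (e) is unit, so e = True.
The clause (b) is unit, so b = True.
The clause (d) is unit, so d = True.
All clauses are satisfied.

a: False; b: True; c: True; d: True; e: True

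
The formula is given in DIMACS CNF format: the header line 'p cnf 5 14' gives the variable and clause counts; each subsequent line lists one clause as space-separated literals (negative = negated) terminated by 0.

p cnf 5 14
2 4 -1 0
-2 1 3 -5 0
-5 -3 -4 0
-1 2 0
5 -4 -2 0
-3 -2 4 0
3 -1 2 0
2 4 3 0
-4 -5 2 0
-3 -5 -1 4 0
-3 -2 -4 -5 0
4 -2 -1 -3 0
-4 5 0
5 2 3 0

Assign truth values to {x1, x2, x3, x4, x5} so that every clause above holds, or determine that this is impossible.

Try x1 = True.
The clause (x2) is unit, so x2 = True.
Try x5 = False.
The clause (¬x4) is unit, so x4 = False.
The clause (¬x3) is unit, so x3 = False.
Every clause now holds.

x1 ↦ True,  x2 ↦ True,  x3 ↦ False,  x4 ↦ False,  x5 ↦ False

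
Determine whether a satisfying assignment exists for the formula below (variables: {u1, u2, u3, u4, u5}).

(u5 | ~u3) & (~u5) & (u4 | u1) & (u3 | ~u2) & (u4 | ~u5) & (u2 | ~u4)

Yes

The clause (~u5) is unit, so u5 = 0.
The clause (~u3) is unit, so u3 = 0.
The clause (~u2) is unit, so u2 = 0.
The clause (~u4) is unit, so u4 = 0.
The clause (u1) is unit, so u1 = 1.
This assignment satisfies each clause.
A satisfying assignment: u1 ↦ 1,  u2 ↦ 0,  u3 ↦ 0,  u4 ↦ 0,  u5 ↦ 0.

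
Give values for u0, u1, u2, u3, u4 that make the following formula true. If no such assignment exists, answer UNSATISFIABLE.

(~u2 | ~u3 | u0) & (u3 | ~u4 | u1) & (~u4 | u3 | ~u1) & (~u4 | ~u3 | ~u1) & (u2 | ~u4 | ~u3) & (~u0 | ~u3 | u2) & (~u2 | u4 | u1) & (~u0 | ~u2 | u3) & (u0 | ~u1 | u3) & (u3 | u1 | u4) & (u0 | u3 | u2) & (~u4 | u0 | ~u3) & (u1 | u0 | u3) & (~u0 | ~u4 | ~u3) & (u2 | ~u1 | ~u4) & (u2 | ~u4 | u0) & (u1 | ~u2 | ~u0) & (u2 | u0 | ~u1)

u0=1; u1=1; u2=0; u3=0; u4=0

Suppose u2 = 0.
Suppose u4 = 0.
Suppose u0 = 1.
From the singleton clause (~u3), u3 = 0.
From the singleton clause (u1), u1 = 1.
Every clause now holds.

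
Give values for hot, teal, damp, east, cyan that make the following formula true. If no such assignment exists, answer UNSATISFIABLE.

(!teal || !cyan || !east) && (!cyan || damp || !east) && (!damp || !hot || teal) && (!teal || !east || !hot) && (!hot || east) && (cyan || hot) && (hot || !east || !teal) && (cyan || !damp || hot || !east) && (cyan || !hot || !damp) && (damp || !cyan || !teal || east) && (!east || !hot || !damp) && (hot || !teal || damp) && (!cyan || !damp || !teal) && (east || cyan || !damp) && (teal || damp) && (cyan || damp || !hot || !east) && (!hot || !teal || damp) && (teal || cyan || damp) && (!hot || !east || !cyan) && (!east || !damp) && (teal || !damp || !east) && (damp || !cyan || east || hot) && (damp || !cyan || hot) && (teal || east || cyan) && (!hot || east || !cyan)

Case hot = false:
Unit clause (cyan) forces cyan = true.
Unit clause (damp) forces damp = true.
Unit clause (!teal) forces teal = false.
Unit clause (!east) forces east = false.
Every clause now holds.

hot=false,  teal=false,  damp=true,  east=false,  cyan=true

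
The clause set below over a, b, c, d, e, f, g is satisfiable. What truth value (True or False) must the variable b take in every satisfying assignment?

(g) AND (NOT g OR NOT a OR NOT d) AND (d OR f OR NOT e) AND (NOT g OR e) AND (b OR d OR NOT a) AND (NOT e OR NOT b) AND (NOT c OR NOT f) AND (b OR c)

False

Suppose b = true.
Unit clause (g) forces g = true.
Unit clause (e) forces e = true.
But (NOT e) is also a unit clause — contradiction.
So every satisfying assignment has b = False.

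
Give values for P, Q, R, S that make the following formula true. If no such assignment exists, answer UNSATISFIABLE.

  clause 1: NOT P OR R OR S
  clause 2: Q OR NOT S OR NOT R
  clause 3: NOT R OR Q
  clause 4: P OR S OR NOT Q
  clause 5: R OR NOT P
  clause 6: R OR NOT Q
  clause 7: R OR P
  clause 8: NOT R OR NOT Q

Branch on R: set R = false.
(NOT P) alone gives P = false.
But (P) is also a unit clause — contradiction.
That branch fails; take R = true instead.
(Q) alone gives Q = true.
But (NOT Q) is also a unit clause — contradiction.
Both values of R lead to a conflict.

UNSATISFIABLE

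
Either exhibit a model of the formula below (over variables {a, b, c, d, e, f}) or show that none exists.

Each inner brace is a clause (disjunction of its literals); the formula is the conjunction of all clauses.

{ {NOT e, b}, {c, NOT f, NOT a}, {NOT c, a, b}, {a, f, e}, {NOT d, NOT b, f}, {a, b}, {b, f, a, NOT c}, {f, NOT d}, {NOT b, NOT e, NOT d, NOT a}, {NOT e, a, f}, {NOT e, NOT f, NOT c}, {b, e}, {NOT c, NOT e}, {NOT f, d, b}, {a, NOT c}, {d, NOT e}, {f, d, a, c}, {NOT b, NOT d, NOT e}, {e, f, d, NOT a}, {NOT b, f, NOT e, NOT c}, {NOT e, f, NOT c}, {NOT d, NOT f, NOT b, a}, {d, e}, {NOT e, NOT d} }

Suppose e = false.
From the singleton clause (b), b = true.
From the singleton clause (d), d = true.
From the singleton clause (f), f = true.
From the singleton clause (a), a = true.
From the singleton clause (c), c = true.
All clauses are satisfied.

a=true; b=true; c=true; d=true; e=false; f=true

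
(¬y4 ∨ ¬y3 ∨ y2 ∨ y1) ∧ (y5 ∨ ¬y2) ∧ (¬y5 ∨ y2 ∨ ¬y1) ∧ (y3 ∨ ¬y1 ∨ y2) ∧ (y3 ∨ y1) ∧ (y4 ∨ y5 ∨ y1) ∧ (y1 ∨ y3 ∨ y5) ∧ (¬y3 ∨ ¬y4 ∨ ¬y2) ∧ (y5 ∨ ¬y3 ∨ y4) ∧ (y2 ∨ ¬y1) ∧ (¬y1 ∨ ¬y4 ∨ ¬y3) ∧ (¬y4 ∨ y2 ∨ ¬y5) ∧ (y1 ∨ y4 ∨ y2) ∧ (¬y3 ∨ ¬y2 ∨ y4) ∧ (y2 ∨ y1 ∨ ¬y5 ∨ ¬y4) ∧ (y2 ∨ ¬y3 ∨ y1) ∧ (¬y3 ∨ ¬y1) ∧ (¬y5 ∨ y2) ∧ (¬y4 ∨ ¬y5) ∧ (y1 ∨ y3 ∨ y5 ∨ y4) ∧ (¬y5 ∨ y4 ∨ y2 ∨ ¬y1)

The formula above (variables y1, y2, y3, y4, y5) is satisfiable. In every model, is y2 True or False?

Suppose y2 = False.
The clause (¬y1) is unit, so y1 = False.
The clause (y3) is unit, so y3 = True.
But (¬y3) is also a unit clause — contradiction.
So every satisfying assignment has y2 = True.

True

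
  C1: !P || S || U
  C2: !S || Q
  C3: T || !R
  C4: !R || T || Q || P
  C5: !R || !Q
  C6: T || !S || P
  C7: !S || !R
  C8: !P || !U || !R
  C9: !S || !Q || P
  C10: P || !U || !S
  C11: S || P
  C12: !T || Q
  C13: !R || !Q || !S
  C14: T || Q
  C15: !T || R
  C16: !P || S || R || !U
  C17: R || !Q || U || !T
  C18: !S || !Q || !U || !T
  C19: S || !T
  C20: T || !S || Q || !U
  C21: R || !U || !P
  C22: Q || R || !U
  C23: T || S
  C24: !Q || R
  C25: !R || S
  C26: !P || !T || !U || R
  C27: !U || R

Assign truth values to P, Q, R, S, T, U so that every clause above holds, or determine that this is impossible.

Case S = false:
From the singleton clause (P), P = true.
From the singleton clause (U), U = true.
From the singleton clause (!R), R = false.
But (R) is also a unit clause — contradiction.
So S must be the other value — set S = true.
From the singleton clause (Q), Q = true.
From the singleton clause (!R), R = false.
But (R) is also a unit clause — contradiction.
Neither S = true nor S = false works.

UNSATISFIABLE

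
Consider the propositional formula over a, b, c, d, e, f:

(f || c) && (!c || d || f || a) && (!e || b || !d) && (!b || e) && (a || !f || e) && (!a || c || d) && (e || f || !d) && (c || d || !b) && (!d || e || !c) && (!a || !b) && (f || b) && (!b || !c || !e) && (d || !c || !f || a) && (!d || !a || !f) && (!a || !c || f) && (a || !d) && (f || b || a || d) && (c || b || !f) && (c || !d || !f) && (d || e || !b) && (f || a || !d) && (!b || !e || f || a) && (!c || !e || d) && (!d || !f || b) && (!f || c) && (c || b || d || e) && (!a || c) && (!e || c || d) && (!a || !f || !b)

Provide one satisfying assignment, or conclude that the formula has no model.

Case f = true:
From the singleton clause (c), c = true.
Case b = false:
From the singleton clause (!d), d = false.
From the singleton clause (a), a = true.
From the singleton clause (!e), e = false.
This assignment satisfies each clause.

a: true; b: false; c: true; d: false; e: false; f: true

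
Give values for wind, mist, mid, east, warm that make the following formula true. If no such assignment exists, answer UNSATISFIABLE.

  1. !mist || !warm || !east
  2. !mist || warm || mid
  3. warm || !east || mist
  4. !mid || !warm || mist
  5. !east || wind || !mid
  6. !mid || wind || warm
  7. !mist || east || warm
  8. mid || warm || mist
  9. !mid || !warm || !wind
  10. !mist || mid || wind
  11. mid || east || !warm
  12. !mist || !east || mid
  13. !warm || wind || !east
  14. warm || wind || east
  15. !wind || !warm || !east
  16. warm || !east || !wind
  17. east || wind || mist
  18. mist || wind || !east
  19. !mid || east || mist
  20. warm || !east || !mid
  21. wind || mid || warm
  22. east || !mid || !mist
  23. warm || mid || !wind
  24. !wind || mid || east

Branch on mist: set mist = false.
Branch on warm: set warm = true.
Unit clause (!mid) forces mid = false.
Unit clause (east) forces east = true.
Unit clause (wind) forces wind = true.
That conflicts with the unit clause (!wind).
So warm must be the other value — set warm = false.
Unit clause (!east) forces east = false.
Unit clause (mid) forces mid = true.
That conflicts with the unit clause (!mid).
Either choice for warm ends in contradiction.
So mist must be the other value — set mist = true.
Branch on warm: set warm = false.
Unit clause (mid) forces mid = true.
Unit clause (wind) forces wind = true.
Unit clause (east) forces east = true.
That conflicts with the unit clause (!east).
So warm must be the other value — set warm = true.
Unit clause (!east) forces east = false.
Unit clause (mid) forces mid = true.
That conflicts with the unit clause (!mid).
Either choice for warm ends in contradiction.
Either choice for mist ends in contradiction.

UNSATISFIABLE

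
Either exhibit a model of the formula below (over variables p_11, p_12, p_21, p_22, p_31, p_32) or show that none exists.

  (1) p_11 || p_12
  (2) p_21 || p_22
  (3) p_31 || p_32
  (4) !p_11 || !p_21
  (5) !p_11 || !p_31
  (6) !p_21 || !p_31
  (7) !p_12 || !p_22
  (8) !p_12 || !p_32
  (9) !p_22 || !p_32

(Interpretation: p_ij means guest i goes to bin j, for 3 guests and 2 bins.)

Branch on p_11: set p_11 = true.
Unit clause (!p_21) forces p_21 = false.
Unit clause (p_22) forces p_22 = true.
Unit clause (!p_31) forces p_31 = false.
Unit clause (p_32) forces p_32 = true.
But (!p_32) is also a unit clause — contradiction.
Undo p_11 and try p_11 = false.
Unit clause (p_12) forces p_12 = true.
Unit clause (!p_22) forces p_22 = false.
Unit clause (p_21) forces p_21 = true.
Unit clause (!p_31) forces p_31 = false.
Unit clause (p_32) forces p_32 = true.
But (!p_32) is also a unit clause — contradiction.
Either choice for p_11 ends in contradiction.

UNSATISFIABLE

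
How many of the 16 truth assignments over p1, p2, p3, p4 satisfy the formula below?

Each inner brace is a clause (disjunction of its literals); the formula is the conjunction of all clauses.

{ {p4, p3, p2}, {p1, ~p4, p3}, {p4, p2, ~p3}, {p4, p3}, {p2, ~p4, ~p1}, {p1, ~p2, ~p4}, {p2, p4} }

There are 2^4 = 16 truth assignments over (p1, p2, p3, p4).
Split on p1. With p1 = 1, the clauses containing p1 are satisfied and ~p1 drops from the rest; 3 of the 2^3 = 8 assignments to the other variables satisfy what remains.
With p1 = 0, by the same count on the reduced clause set, 2 assignments work.
Total: 3 + 2 = 5.

5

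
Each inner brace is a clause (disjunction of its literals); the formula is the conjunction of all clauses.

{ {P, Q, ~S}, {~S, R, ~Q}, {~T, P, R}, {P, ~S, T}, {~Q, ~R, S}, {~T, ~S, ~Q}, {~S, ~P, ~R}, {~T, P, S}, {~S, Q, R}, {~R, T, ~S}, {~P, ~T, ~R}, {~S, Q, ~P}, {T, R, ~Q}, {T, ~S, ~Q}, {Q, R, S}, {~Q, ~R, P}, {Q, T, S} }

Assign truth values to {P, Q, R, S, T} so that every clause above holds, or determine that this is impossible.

P=1; Q=1; R=0; S=0; T=1

Branch on P: set P = 1.
Branch on S: set S = 0.
Branch on Q: set Q = 1.
The clause (~R) is unit, so R = 0.
The clause (T) is unit, so T = 1.
This assignment satisfies each clause.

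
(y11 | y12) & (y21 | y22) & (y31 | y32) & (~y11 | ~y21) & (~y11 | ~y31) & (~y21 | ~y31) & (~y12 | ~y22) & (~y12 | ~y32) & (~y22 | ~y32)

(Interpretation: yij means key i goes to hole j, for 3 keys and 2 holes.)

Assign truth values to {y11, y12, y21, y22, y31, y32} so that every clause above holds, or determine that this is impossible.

Branch on y11: set y11 = 1.
(~y21) alone gives y21 = 0.
(y22) alone gives y22 = 1.
(~y31) alone gives y31 = 0.
(y32) alone gives y32 = 1.
Now (~y32) is unsatisfied and unit — conflict.
So y11 must be the other value — set y11 = 0.
(y12) alone gives y12 = 1.
(~y22) alone gives y22 = 0.
(y21) alone gives y21 = 1.
(~y31) alone gives y31 = 0.
(y32) alone gives y32 = 1.
Now (~y32) is unsatisfied and unit — conflict.
Either choice for y11 ends in contradiction.

UNSATISFIABLE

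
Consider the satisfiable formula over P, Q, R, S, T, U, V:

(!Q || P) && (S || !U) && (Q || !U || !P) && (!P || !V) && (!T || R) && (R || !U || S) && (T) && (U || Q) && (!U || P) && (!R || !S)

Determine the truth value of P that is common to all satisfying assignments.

True

Suppose P = false.
From the singleton clause (!Q), Q = false.
From the singleton clause (T), T = true.
From the singleton clause (R), R = true.
From the singleton clause (U), U = true.
But (!U) is also a unit clause — contradiction.
So every satisfying assignment has P = True.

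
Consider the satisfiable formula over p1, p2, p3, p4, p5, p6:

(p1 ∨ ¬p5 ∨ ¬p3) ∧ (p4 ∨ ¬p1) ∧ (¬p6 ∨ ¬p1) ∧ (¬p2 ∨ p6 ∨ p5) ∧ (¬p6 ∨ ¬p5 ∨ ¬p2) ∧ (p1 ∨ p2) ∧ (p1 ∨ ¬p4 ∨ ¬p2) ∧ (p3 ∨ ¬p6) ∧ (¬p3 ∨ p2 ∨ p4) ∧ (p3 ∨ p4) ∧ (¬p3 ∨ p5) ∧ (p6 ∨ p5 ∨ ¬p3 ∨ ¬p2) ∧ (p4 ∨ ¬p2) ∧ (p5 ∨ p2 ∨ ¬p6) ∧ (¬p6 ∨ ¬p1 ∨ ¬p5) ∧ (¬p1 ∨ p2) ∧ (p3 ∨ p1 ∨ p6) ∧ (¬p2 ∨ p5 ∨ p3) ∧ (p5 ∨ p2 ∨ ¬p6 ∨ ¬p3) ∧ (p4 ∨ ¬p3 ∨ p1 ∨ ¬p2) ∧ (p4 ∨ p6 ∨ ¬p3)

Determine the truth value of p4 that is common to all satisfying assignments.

True

Suppose p4 = False.
From the singleton clause (¬p1), p1 = False.
From the singleton clause (p2), p2 = True.
But (¬p2) is also a unit clause — contradiction.
So every satisfying assignment has p4 = True.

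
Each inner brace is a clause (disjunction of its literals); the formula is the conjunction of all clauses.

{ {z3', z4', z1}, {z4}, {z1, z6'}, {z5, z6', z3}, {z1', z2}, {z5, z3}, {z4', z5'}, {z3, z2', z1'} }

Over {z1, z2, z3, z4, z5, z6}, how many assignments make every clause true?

2

There are 2^6 = 64 truth assignments over (z1, z2, z3, z4, z5, z6).
Split on z4. With z4 = 1, the clauses containing z4 are satisfied and z4' drops from the rest; 2 of the 2^5 = 32 assignments to the other variables satisfy what remains.
With z4 = 0, by the same count on the reduced clause set, 0 assignments work.
Total: 2 + 0 = 2.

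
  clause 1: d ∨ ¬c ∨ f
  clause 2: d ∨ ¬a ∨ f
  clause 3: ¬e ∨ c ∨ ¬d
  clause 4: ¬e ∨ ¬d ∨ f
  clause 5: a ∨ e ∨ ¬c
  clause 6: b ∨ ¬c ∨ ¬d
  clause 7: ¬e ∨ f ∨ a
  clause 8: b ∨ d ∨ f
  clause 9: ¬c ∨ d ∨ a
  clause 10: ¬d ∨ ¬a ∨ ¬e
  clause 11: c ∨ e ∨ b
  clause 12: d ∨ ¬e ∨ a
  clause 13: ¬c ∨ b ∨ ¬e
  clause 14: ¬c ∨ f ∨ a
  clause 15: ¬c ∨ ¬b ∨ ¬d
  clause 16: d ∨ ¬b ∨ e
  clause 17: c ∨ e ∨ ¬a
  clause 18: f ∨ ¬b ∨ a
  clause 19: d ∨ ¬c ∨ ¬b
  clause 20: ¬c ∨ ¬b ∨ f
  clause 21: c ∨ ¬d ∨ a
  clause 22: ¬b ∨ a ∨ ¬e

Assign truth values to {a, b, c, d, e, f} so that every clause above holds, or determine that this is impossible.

a ↦ True,  b ↦ True,  c ↦ False,  d ↦ False,  e ↦ True,  f ↦ True

Branch on d: set d = False.
Branch on c: set c = False.
Branch on a: set a = True.
(f) alone gives f = True.
(e) alone gives e = True.
All clauses hold; b can take either value.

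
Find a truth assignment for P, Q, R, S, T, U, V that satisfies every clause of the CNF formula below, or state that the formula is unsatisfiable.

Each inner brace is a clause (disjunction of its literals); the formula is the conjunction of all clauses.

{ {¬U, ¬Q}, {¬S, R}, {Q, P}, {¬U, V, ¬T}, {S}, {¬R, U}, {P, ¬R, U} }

(S) alone gives S = True.
(R) alone gives R = True.
(U) alone gives U = True.
(¬Q) alone gives Q = False.
(P) alone gives P = True.
Case V = True:
All clauses hold; T can take either value.

P ↦ True,  Q ↦ False,  R ↦ True,  S ↦ True,  T ↦ False,  U ↦ True,  V ↦ True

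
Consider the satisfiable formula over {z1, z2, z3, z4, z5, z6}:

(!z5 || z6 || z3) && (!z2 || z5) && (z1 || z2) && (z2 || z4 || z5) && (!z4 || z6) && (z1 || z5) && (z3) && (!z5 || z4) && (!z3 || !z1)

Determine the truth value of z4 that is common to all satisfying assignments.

Suppose z4 = false.
From the singleton clause (z3), z3 = true.
From the singleton clause (!z5), z5 = false.
From the singleton clause (!z2), z2 = false.
That conflicts with the unit clause (z2).
So every satisfying assignment has z4 = True.

True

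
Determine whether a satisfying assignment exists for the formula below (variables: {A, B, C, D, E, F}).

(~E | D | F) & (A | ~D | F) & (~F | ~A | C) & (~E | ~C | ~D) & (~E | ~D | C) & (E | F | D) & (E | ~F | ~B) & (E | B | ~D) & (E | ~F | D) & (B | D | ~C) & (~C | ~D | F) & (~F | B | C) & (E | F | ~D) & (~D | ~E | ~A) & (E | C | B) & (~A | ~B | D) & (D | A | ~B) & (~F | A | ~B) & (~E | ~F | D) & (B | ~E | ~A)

Suppose E = 0.
Suppose F = 1.
The clause (~B) is unit, so B = 0.
The clause (~D) is unit, so D = 0.
Now (D) is unsatisfied and unit — conflict.
Undo F and try F = 0.
The clause (D) is unit, so D = 1.
Now (~D) is unsatisfied and unit — conflict.
Either choice for F ends in contradiction.
Undo E and try E = 1.
Suppose D = 1.
The clause (~C) is unit, so C = 0.
Now (C) is unsatisfied and unit — conflict.
Undo D and try D = 0.
The clause (F) is unit, so F = 1.
Now (~F) is unsatisfied and unit — conflict.
Either choice for D ends in contradiction.
Either choice for E ends in contradiction.
No assignment satisfies every clause.

No, unsatisfiable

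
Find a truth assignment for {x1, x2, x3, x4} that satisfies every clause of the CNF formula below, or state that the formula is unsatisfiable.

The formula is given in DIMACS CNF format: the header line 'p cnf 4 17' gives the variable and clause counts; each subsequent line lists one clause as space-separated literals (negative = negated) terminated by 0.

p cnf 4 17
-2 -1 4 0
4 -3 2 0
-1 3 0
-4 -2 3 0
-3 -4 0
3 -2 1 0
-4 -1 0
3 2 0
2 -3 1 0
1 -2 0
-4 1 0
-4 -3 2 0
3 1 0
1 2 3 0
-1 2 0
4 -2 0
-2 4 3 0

UNSATISFIABLE

Branch on x1: set x1 = False.
The clause (¬x2) is unit, so x2 = False.
The clause (x3) is unit, so x3 = True.
Now (¬x3) is unsatisfied and unit — conflict.
Backtrack on x1: now try x1 = True.
The clause (x3) is unit, so x3 = True.
The clause (¬x4) is unit, so x4 = False.
The clause (¬x2) is unit, so x2 = False.
Now (x2) is unsatisfied and unit — conflict.
Neither x1 = True nor x1 = False works.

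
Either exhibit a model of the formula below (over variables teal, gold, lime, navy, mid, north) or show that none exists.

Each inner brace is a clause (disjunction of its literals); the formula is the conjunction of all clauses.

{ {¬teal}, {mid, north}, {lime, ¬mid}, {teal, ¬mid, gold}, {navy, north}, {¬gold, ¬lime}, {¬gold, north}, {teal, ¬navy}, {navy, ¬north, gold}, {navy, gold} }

teal ↦ False; gold ↦ True; lime ↦ False; navy ↦ False; mid ↦ False; north ↦ True

Unit clause (¬teal) forces teal = False.
Unit clause (¬navy) forces navy = False.
Unit clause (north) forces north = True.
Unit clause (gold) forces gold = True.
Unit clause (¬lime) forces lime = False.
Unit clause (¬mid) forces mid = False.
This assignment satisfies each clause.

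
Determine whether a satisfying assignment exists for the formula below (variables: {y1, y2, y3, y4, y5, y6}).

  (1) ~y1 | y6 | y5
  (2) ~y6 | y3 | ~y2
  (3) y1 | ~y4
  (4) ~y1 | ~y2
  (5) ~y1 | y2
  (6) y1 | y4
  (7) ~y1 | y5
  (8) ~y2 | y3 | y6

No, unsatisfiable

Branch on y1: set y1 = 1.
From the singleton clause (~y2), y2 = 0.
That conflicts with the unit clause (y2).
So y1 must be the other value — set y1 = 0.
From the singleton clause (~y4), y4 = 0.
That conflicts with the unit clause (y4).
Both values of y1 lead to a conflict.
No assignment satisfies every clause.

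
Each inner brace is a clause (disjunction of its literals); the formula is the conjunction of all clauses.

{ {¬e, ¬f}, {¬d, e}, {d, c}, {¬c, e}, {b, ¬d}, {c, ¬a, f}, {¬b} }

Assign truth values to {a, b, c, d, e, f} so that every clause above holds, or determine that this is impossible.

From the singleton clause (¬b), b = False.
From the singleton clause (¬d), d = False.
From the singleton clause (c), c = True.
From the singleton clause (e), e = True.
From the singleton clause (¬f), f = False.
Every clause is now satisfied; a is unconstrained.

a=True; b=False; c=True; d=False; e=True; f=False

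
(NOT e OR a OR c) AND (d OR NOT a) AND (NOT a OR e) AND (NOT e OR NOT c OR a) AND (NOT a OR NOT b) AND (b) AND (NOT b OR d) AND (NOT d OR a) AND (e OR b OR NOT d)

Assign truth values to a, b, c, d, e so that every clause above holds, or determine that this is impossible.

UNSATISFIABLE

The clause (b) is unit, so b = true.
The clause (NOT a) is unit, so a = false.
The clause (d) is unit, so d = true.
That conflicts with the unit clause (NOT d).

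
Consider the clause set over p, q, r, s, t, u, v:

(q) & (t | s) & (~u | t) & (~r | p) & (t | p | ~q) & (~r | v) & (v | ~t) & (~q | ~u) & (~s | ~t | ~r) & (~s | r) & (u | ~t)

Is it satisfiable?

The clause (q) is unit, so q = 1.
The clause (~u) is unit, so u = 0.
The clause (~t) is unit, so t = 0.
The clause (s) is unit, so s = 1.
The clause (p) is unit, so p = 1.
The clause (r) is unit, so r = 1.
The clause (v) is unit, so v = 1.
Every clause now holds.
A satisfying assignment: p: 1; q: 1; r: 1; s: 1; t: 0; u: 0; v: 1.

Satisfiable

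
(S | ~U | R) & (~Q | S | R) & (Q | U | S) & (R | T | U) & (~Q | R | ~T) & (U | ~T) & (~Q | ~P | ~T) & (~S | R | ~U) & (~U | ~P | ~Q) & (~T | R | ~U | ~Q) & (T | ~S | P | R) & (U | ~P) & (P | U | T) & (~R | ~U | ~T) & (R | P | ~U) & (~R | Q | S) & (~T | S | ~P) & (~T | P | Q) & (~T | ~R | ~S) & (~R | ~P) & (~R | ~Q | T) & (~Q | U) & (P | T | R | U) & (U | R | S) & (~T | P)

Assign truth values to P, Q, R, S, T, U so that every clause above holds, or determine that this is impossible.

P: 0; Q: 0; R: 1; S: 1; T: 0; U: 1

Case U = 1:
Case S = 1:
The clause (R) is unit, so R = 1.
The clause (~T) is unit, so T = 0.
The clause (~P) is unit, so P = 0.
The clause (~Q) is unit, so Q = 0.
This assignment satisfies each clause.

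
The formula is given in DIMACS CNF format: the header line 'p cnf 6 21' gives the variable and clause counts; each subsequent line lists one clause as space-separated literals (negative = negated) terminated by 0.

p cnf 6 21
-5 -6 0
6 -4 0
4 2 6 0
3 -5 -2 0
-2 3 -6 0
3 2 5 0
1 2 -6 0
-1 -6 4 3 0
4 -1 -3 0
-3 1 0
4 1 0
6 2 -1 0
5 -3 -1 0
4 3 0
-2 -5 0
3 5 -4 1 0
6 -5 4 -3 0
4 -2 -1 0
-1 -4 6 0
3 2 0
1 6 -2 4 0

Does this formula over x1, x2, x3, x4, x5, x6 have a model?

Case x5 = False:
Case x6 = True:
Case x2 = False:
From the singleton clause (x3), x3 = True.
From the singleton clause (x1), x1 = True.
But (¬x1) is also a unit clause — contradiction.
Backtrack on x2: now try x2 = True.
From the singleton clause (x3), x3 = True.
From the singleton clause (x1), x1 = True.
But (¬x1) is also a unit clause — contradiction.
Both values of x2 lead to a conflict.
Backtrack on x6: now try x6 = False.
From the singleton clause (¬x4), x4 = False.
From the singleton clause (x2), x2 = True.
From the singleton clause (x1), x1 = True.
But (¬x1) is also a unit clause — contradiction.
Both values of x6 lead to a conflict.
Backtrack on x5: now try x5 = True.
From the singleton clause (¬x6), x6 = False.
From the singleton clause (¬x4), x4 = False.
From the singleton clause (x2), x2 = True.
But (¬x2) is also a unit clause — contradiction.
Both values of x5 lead to a conflict.
No assignment satisfies every clause.

No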